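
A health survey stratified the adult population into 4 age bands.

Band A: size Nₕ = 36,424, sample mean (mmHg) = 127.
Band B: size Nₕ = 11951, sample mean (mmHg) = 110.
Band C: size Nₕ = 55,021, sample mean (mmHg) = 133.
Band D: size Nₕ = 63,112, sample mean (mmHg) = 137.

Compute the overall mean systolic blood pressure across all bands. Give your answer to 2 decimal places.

x̄_st = (Σ Nₕx̄ₕ) / (Σ Nₕ) = (36424·127 + 11951·110 + 55021·133 + 63112·137) / 166508
= 21904595 / 166508 = 131.5528... → 131.55.

131.55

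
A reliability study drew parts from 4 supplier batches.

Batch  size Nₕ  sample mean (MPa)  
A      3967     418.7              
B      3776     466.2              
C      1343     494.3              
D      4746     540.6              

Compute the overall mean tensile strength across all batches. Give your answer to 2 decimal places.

x̄_st = (Σ Nₕx̄ₕ) / (Σ Nₕ) = (3967·418.7 + 3776·466.2 + 1343·494.3 + 4746·540.6) / 13832
= 6650886.6 / 13832 = 480.8333... → 480.83.

480.83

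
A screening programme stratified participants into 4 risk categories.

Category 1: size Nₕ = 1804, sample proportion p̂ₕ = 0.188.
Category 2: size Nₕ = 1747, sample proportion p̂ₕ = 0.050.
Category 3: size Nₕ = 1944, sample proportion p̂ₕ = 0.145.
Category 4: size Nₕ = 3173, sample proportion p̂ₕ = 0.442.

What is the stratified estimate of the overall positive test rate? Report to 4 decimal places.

0.2435

Wₕ = Nₕ/N with N = 8668: 0.2081, 0.2015, 0.2243, 0.3661.
p̂_st = 0.2081·0.188 + 0.2015·0.050 + 0.2243·0.145 + 0.3661·0.442 ≈ 0.243522... → 0.2435.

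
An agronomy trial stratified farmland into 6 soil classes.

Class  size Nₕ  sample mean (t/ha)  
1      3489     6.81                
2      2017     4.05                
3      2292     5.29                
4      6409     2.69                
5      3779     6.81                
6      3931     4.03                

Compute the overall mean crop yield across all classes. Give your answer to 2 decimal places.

x̄_st = (Σ Nₕx̄ₕ) / (Σ Nₕ) = (3489·6.81 + 2017·4.05 + 2292·5.29 + 6409·2.69 + 3779·6.81 + 3931·4.03) / 21917
= 102870.75 / 21917 = 4.6937... → 4.69.

4.69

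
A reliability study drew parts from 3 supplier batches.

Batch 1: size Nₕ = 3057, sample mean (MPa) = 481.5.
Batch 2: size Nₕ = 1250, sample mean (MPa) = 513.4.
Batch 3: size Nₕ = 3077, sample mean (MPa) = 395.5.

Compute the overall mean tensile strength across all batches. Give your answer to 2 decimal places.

x̄_st = (Σ Nₕx̄ₕ) / (Σ Nₕ) = (3057·481.5 + 1250·513.4 + 3077·395.5) / 7384
= 3330649 / 7384 = 451.0630... → 451.06.

451.06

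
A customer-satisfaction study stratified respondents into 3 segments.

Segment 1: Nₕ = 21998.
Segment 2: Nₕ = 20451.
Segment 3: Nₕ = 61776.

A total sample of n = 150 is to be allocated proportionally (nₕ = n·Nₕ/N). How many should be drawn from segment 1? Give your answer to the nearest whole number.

32

Share of segment 1 = 21998/104225 = 0.21106.
Allocate 150 × 0.21106 = 31.659... → 32.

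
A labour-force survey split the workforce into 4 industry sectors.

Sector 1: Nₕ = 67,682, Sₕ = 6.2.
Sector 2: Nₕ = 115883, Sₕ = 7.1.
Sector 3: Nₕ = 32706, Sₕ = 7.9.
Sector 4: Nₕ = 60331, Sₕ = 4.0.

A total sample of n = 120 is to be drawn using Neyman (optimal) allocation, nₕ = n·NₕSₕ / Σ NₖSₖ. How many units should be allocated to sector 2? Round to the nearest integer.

1: NₕSₕ = 67682·6.2 = 419628.4
2: NₕSₕ = 115883·7.1 = 822769.3
3: NₕSₕ = 32706·7.9 = 258377.4
4: NₕSₕ = 60331·4.0 = 241324
Σ NₕSₕ = 1742099.1.
n_2 = 120·822769.3/1742099.1 = 56.674... → 57.

57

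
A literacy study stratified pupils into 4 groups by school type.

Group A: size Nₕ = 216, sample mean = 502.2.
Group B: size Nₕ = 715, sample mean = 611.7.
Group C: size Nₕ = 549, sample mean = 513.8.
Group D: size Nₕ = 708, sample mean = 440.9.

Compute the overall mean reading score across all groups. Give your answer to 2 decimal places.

N = 2188; weights Wₕ = Nₕ/N = (0.0987, 0.3268, 0.2509, 0.3236).
x̄_st = Σ Wₕ·x̄ₕ = 0.0987·502.2 + 0.3268·611.7 + 0.2509·513.8 + 0.3236·440.9 ≈ 521.0576...
→ 521.06.

521.06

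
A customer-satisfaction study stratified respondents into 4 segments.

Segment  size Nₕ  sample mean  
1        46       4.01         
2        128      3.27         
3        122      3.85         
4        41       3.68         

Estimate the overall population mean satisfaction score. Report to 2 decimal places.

3.63

x̄_st = (Σ Nₕx̄ₕ) / (Σ Nₕ) = (46·4.01 + 128·3.27 + 122·3.85 + 41·3.68) / 337
= 1223.6 / 337 = 3.6309... → 3.63.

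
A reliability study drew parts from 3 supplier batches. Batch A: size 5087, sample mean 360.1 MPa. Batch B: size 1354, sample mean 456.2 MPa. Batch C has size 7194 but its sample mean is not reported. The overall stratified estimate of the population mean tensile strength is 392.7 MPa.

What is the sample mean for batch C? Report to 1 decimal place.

Σ Nₕx̄ₕ = N·μ, so 7194·x̄_C = 13635·392.7 − (5087·360.1 + 1354·456.2).
= 5354464.5 − 2449523.5 = 2904941.
x̄_C = 2904941 / 7194 = 403.801... → 403.8.

403.8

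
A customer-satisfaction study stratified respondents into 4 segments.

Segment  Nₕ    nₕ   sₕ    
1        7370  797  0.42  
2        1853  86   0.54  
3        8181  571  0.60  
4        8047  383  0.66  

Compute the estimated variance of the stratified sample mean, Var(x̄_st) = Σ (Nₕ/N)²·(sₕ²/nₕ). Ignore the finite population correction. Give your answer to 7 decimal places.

N = 25451. Term for each stratum: Wₕ²sₕ²/nₕ.
Var(x̄_st) = 0.0000185595 + 0.0000179734 + 0.0000651433 + 0.0001136966 = 0.0002153727 → 0.0002154.

0.0002154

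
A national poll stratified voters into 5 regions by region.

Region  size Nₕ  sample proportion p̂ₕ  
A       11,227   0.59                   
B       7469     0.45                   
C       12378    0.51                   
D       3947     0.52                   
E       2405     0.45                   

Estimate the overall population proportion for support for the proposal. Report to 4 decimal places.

0.5192

N = 11227 + 7469 + 12378 + 3947 + 2405 = 37426.
Overall proportion = Σ (Nₕ/N)·p̂ₕ.
Σ Nₕp̂ₕ = 6623.93 + 3361.05 + 6312.78 + 2052.44 + 1082.25 = 19432.45.
19432.45 / 37426 = 0.519223... → 0.5192.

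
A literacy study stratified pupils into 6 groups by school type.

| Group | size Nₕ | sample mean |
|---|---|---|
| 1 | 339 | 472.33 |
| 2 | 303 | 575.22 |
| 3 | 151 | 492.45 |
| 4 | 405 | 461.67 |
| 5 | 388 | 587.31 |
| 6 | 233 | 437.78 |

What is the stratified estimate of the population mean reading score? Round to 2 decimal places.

x̄_st = (Σ Nₕx̄ₕ) / (Σ Nₕ) = (339·472.33 + 303·575.22 + 151·492.45 + 405·461.67 + 388·587.31 + 233·437.78) / 1819
= 925626.85 / 1819 = 508.8658... → 508.87.

508.87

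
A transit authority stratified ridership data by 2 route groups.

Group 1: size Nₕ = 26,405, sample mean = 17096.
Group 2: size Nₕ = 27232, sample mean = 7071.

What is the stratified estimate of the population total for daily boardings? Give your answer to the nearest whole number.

643977352

1: 26405·17096 = 451419880
2: 27232·7071 = 192557472
τ̂ = Σ Nₕx̄ₕ = 643977352.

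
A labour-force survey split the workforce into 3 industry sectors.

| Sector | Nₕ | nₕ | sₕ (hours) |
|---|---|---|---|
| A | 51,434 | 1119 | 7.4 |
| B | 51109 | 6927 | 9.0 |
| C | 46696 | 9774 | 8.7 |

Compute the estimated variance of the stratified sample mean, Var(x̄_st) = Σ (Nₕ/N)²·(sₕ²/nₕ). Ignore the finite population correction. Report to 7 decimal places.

N = 149239. Term for each stratum: Wₕ²sₕ²/nₕ.
Var(x̄_st) = 0.0058125847 + 0.0013714183 + 0.0007581600 = 0.0079421630 → 0.0079422.

0.0079422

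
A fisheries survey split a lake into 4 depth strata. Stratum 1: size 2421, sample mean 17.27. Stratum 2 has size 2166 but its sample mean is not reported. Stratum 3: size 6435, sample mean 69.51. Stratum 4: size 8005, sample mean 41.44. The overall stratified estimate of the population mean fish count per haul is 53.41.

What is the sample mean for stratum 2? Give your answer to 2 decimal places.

90.21

Σ Nₕx̄ₕ = N·μ, so 2166·x̄_2 = 19027·53.41 − (2421·17.27 + 6435·69.51 + 8005·41.44).
= 1016232.07 − 820834.72 = 195397.35.
x̄_2 = 195397.35 / 2166 = 90.2111... → 90.21.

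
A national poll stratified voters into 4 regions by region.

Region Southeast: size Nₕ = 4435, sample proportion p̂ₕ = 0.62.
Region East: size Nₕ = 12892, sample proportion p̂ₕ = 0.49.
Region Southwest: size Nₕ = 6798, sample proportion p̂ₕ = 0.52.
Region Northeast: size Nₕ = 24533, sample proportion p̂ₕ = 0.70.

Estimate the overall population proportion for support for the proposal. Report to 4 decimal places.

0.6119

Wₕ = Nₕ/N with N = 48658: 0.0911, 0.2650, 0.1397, 0.5042.
p̂_st = 0.0911·0.62 + 0.2650·0.49 + 0.1397·0.52 + 0.5042·0.70 ≈ 0.611921... → 0.6119.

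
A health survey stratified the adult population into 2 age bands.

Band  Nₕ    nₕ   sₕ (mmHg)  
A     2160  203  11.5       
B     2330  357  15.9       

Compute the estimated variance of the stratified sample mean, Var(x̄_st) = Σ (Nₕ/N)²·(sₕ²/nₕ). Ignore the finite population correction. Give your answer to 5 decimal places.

0.34147

N = 4490; Wₕ = Nₕ/N.
band A: (2160/4490)²·11.5²/203 = 0.15076984
band B: (2330/4490)²·15.9²/357 = 0.19069758
Sum = 0.34146742 → 0.34147.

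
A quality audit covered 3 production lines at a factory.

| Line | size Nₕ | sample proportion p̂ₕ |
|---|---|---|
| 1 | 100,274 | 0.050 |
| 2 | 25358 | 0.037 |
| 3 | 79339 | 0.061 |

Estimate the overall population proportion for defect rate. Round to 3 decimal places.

N = 100274 + 25358 + 79339 = 204971.
Overall proportion = Σ (Nₕ/N)·p̂ₕ.
Σ Nₕp̂ₕ = 5013.7 + 938.246 + 4839.679 = 10791.625.
10791.625 / 204971 = 0.05265... → 0.053.

0.053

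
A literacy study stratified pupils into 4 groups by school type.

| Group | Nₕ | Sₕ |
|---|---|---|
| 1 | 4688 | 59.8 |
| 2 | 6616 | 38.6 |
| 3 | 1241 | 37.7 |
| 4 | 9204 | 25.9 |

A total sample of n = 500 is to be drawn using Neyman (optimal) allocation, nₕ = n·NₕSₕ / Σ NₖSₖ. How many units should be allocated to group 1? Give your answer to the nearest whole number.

1: NₕSₕ = 4688·59.8 = 280342.4
2: NₕSₕ = 6616·38.6 = 255377.6
3: NₕSₕ = 1241·37.7 = 46785.7
4: NₕSₕ = 9204·25.9 = 238383.6
Σ NₕSₕ = 820889.3.
n_1 = 500·280342.4/820889.3 = 170.755... → 171.

171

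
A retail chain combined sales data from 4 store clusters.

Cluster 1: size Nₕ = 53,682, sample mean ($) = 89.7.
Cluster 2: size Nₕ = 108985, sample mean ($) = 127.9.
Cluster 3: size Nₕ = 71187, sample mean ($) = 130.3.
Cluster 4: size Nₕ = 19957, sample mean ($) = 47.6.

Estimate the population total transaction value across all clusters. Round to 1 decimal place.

28980076.2

1: 53682·89.7 = 4815275.4
2: 108985·127.9 = 13939181.5
3: 71187·130.3 = 9275666.1
4: 19957·47.6 = 949953.2
τ̂ = Σ Nₕx̄ₕ = 28980076.2.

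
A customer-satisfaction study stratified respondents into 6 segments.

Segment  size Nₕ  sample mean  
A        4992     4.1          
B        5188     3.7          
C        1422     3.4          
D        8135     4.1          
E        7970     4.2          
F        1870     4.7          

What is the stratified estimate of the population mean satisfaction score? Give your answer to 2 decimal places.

4.06

N = 29577; weights Wₕ = Nₕ/N = (0.1688, 0.1754, 0.0481, 0.2750, 0.2695, 0.0632).
x̄_st = Σ Wₕ·x̄ₕ = 0.1688·4.1 + 0.1754·3.7 + 0.0481·3.4 + 0.2750·4.1 + 0.2695·4.2 + 0.0632·4.7 ≈ 4.0611...
→ 4.06.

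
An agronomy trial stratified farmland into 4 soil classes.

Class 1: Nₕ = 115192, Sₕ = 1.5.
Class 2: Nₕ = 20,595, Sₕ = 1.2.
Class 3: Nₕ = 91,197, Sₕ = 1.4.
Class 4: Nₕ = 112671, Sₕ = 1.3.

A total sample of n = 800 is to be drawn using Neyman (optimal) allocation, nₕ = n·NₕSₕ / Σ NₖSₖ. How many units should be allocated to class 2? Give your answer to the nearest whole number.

42

1: NₕSₕ = 115192·1.5 = 172788
2: NₕSₕ = 20595·1.2 = 24714
3: NₕSₕ = 91197·1.4 = 127675.8
4: NₕSₕ = 112671·1.3 = 146472.3
Σ NₕSₕ = 471650.1.
n_2 = 800·24714/471650.1 = 41.919... → 42.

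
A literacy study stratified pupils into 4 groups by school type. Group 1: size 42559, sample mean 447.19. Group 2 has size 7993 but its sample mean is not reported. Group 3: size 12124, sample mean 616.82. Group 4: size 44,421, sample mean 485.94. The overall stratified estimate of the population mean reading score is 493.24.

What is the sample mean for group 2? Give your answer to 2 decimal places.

N = 42559 + 7993 + 12124 + 44421 = 107097.
Overall total = μ·N = 493.24·107097 = 52824524.28.
Subtract the known strata: 42559·447.19 + 12124·616.82 + 44421·485.94 = 48096225.63.
Remaining total for group 2: 52824524.28 − 48096225.63 = 4728298.65.
Divide by its size: 4728298.65 / 7993 = 591.5549... → 591.55.

591.55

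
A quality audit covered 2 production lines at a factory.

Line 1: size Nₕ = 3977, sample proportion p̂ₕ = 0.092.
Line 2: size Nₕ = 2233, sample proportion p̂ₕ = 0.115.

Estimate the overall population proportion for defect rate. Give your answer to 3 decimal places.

N = 3977 + 2233 = 6210.
Overall proportion = Σ (Nₕ/N)·p̂ₕ.
Σ Nₕp̂ₕ = 365.884 + 256.795 = 622.679.
622.679 / 6210 = 0.10027... → 0.100.

0.100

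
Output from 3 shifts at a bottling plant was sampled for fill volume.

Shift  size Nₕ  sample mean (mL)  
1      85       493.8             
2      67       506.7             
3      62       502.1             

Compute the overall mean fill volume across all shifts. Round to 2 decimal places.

x̄_st = (Σ Nₕx̄ₕ) / (Σ Nₕ) = (85·493.8 + 67·506.7 + 62·502.1) / 214
= 107052.1 / 214 = 500.2435... → 500.24.

500.24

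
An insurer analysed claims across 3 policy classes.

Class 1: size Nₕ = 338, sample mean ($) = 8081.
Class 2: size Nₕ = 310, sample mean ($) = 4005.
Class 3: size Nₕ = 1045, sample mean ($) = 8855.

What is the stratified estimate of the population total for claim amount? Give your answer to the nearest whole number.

Population total = Σ Nₕ·x̄ₕ (each stratum's size times its mean).
338·8081 + 310·4005 + 1045·8855 = 2731378 + 1241550 + 9253475 = 13226403.

13226403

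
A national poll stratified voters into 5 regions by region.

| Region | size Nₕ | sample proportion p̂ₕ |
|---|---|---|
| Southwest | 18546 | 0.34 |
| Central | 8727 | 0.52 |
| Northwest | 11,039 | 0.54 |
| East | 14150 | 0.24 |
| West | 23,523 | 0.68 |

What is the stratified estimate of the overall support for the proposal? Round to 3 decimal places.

Wₕ = Nₕ/N with N = 75985: 0.2441, 0.1149, 0.1453, 0.1862, 0.3096.
p̂_st = 0.2441·0.34 + 0.1149·0.52 + 0.1453·0.54 + 0.1862·0.24 + 0.3096·0.68 ≈ 0.47636... → 0.476.

0.476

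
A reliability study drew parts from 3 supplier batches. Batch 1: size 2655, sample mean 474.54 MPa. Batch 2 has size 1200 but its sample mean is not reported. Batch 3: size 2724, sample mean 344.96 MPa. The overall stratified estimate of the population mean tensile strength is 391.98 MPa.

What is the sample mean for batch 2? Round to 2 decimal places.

316.05

Σ Nₕx̄ₕ = N·μ, so 1200·x̄_2 = 6579·391.98 − (2655·474.54 + 2724·344.96).
= 2578836.42 − 2199574.74 = 379261.68.
x̄_2 = 379261.68 / 1200 = 316.0514 → 316.05.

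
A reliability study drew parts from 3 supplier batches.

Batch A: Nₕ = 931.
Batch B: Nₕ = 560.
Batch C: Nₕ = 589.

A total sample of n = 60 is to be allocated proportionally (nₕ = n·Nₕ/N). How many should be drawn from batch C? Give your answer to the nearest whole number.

N = 931 + 560 + 589 = 2080.
n_C = 60·589/2080 = 16.990... → 17.

17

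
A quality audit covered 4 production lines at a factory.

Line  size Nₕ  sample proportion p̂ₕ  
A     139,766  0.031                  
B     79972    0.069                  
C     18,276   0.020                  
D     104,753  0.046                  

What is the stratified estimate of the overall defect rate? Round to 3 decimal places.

N = 139766 + 79972 + 18276 + 104753 = 342767.
Overall proportion = Σ (Nₕ/N)·p̂ₕ.
Σ Nₕp̂ₕ = 4332.746 + 5518.068 + 365.52 + 4818.638 = 15034.972.
15034.972 / 342767 = 0.04386... → 0.044.

0.044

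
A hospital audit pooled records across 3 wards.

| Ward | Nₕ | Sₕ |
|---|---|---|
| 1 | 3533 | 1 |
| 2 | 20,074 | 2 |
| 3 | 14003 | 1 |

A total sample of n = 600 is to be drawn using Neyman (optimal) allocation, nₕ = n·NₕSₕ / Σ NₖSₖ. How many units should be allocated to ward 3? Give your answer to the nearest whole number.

146

1: NₕSₕ = 3533·1 = 3533
2: NₕSₕ = 20074·2 = 40148
3: NₕSₕ = 14003·1 = 14003
Σ NₕSₕ = 57684.
n_3 = 600·14003/57684 = 145.652... → 146.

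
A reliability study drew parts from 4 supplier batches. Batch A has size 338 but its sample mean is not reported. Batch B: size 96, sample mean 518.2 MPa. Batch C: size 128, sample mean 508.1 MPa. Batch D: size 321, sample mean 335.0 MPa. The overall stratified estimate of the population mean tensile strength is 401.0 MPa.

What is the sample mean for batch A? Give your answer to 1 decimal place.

389.8

Σ Nₕx̄ₕ = N·μ, so 338·x̄_A = 883·401.0 − (96·518.2 + 128·508.1 + 321·335.0).
= 354083 − 222319 = 131764.
x̄_A = 131764 / 338 = 389.834... → 389.8.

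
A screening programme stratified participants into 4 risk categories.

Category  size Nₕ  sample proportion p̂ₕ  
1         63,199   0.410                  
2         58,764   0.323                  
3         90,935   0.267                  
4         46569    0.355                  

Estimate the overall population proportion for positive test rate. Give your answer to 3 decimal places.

N = 63199 + 58764 + 90935 + 46569 = 259467.
Overall proportion = Σ (Nₕ/N)·p̂ₕ.
Σ Nₕp̂ₕ = 25911.59 + 18980.772 + 24279.645 + 16531.995 = 85704.002.
85704.002 / 259467 = 0.33031... → 0.330.

0.330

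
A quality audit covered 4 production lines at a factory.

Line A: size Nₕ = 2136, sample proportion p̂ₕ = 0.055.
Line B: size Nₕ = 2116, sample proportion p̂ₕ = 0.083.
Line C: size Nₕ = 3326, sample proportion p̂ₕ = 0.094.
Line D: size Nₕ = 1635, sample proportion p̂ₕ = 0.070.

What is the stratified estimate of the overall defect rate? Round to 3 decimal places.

0.078

Wₕ = Nₕ/N with N = 9213: 0.2318, 0.2297, 0.3610, 0.1775.
p̂_st = 0.2318·0.055 + 0.2297·0.083 + 0.3610·0.094 + 0.1775·0.070 ≈ 0.07817... → 0.078.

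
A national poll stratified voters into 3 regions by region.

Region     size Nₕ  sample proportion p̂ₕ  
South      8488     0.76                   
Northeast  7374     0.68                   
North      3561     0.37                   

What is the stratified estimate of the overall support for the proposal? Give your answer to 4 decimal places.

0.6581

Wₕ = Nₕ/N with N = 19423: 0.4370, 0.3797, 0.1833.
p̂_st = 0.4370·0.76 + 0.3797·0.68 + 0.1833·0.37 ≈ 0.658125... → 0.6581.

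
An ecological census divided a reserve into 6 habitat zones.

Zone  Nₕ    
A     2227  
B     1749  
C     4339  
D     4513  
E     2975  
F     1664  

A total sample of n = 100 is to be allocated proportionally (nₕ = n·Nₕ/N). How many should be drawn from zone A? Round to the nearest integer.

Share of zone A = 2227/17467 = 0.12750.
Allocate 100 × 0.12750 = 12.750... → 13.

13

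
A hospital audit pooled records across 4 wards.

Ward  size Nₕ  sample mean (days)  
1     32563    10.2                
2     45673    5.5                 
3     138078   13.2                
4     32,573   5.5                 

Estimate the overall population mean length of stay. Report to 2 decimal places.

x̄_st = (Σ Nₕx̄ₕ) / (Σ Nₕ) = (32563·10.2 + 45673·5.5 + 138078·13.2 + 32573·5.5) / 248887
= 2585125.2 / 248887 = 10.3867... → 10.39.

10.39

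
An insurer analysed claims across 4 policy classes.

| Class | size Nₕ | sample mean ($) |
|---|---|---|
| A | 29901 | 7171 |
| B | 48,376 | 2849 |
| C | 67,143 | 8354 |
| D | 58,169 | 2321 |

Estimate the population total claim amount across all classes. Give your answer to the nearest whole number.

1048166166

Population total = Σ Nₕ·x̄ₕ (each stratum's size times its mean).
29901·7171 + 48376·2849 + 67143·8354 + 58169·2321 = 214420071 + 137823224 + 560912622 + 135010249 = 1048166166.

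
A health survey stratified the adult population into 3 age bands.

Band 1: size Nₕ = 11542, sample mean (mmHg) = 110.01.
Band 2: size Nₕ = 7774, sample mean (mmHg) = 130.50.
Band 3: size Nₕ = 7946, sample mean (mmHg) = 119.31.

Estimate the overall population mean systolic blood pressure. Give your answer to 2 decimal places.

118.56

N = 27262; weights Wₕ = Nₕ/N = (0.4234, 0.2852, 0.2915).
x̄_st = Σ Wₕ·x̄ₕ = 0.4234·110.01 + 0.2852·130.50 + 0.2915·119.31 ≈ 118.5636...
→ 118.56.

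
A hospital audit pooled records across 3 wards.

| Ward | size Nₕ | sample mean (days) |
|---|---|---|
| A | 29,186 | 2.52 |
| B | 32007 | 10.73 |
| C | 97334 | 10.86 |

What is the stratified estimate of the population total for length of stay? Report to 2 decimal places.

1474031.07

A: 29186·2.52 = 73548.72
B: 32007·10.73 = 343435.11
C: 97334·10.86 = 1057047.24
τ̂ = Σ Nₕx̄ₕ = 1474031.07.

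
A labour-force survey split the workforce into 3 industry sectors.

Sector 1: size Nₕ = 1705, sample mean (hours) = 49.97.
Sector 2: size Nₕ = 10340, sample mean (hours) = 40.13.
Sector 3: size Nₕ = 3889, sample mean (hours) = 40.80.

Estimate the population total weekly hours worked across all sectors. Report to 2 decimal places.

658814.25

1: 1705·49.97 = 85198.85
2: 10340·40.13 = 414944.2
3: 3889·40.80 = 158671.2
τ̂ = Σ Nₕx̄ₕ = 658814.25.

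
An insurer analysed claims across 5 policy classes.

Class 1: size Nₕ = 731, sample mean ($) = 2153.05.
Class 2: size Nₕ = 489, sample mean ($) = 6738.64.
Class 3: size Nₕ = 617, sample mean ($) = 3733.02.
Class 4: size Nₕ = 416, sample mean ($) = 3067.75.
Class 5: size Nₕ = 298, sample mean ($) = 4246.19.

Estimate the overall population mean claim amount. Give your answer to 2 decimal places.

3807.88

N = 731 + 489 + 617 + 416 + 298 = 2551.
Weight each subgroup mean by Nₕ/N and sum.
Σ Nₕx̄ₕ = 731·2153.05 + 489·6738.64 + 617·3733.02 + 416·3067.75 + 298·4246.19 = 1573879.55 + 3295194.96 + 2303273.34 + 1276184 + 1265364.62 = 9713896.47.
Divide by N: 9713896.47 / 2551 = 3807.8779... → 3807.88.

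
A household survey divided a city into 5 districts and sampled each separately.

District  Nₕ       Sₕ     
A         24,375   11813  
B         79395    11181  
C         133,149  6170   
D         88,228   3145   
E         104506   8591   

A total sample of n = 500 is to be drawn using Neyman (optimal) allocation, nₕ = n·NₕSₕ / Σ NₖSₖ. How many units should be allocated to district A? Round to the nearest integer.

A: NₕSₕ = 24375·11813 = 287941875
B: NₕSₕ = 79395·11181 = 887715495
C: NₕSₕ = 133149·6170 = 821529330
D: NₕSₕ = 88228·3145 = 277477060
E: NₕSₕ = 104506·8591 = 897811046
Σ NₕSₕ = 3172474806.
n_A = 500·287941875/3172474806 = 45.381... → 45.

45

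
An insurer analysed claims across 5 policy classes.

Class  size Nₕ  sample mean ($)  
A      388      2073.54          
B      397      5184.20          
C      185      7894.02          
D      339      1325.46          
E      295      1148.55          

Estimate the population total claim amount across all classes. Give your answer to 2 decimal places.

5111207.81

A: 388·2073.54 = 804533.52
B: 397·5184.20 = 2058127.4
C: 185·7894.02 = 1460393.7
D: 339·1325.46 = 449330.94
E: 295·1148.55 = 338822.25
τ̂ = Σ Nₕx̄ₕ = 5111207.81.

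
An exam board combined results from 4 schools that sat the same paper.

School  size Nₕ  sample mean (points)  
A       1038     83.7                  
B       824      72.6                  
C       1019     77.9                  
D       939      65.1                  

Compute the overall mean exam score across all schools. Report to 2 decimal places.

N = 1038 + 824 + 1019 + 939 = 3820.
The stratified mean weights each stratum mean by its population share Nₕ/N.
Σ Nₕx̄ₕ = 1038·83.7 + 824·72.6 + 1019·77.9 + 939·65.1 = 86880.6 + 59822.4 + 79380.1 + 61128.9 = 287212.
Divide by N: 287212 / 3820 = 75.1864... → 75.19.

75.19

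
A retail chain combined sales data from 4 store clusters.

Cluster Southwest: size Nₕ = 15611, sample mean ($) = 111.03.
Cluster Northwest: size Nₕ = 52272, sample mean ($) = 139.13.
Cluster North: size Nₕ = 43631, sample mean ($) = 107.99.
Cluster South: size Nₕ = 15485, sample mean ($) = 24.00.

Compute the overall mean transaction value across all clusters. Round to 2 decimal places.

N = 126999; weights Wₕ = Nₕ/N = (0.1229, 0.4116, 0.3436, 0.1219).
x̄_st = Σ Wₕ·x̄ₕ = 0.1229·111.03 + 0.4116·139.13 + 0.3436·107.99 + 0.1219·24.00 ≈ 110.9398...
→ 110.94.

110.94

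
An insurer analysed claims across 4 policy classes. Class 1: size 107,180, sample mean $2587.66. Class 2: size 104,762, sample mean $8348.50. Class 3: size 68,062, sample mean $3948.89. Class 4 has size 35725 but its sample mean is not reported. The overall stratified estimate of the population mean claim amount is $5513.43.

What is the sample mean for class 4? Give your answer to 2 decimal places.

Σ Nₕx̄ₕ = N·μ, so 35725·x̄_4 = 315729·5513.43 − (107180·2587.66 + 104762·8348.50 + 68062·3948.89).
= 1740749740.47 − 1420720306.98 = 320029433.49.
x̄_4 = 320029433.49 / 35725 = 8958.1367... → 8958.14.

8958.14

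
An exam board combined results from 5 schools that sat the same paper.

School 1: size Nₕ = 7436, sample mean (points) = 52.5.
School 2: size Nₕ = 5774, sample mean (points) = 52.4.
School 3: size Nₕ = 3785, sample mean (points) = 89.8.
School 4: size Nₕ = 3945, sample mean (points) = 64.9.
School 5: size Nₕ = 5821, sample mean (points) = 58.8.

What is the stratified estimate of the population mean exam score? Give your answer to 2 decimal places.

60.95

x̄_st = (Σ Nₕx̄ₕ) / (Σ Nₕ) = (7436·52.5 + 5774·52.4 + 3785·89.8 + 3945·64.9 + 5821·58.8) / 26761
= 1631145.9 / 26761 = 60.9524... → 60.95.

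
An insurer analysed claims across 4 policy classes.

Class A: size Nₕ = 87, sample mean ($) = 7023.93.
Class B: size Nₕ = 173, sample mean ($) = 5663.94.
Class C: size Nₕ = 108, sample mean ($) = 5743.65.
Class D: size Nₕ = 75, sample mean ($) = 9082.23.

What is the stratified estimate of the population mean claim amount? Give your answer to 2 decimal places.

6529.18

N = 87 + 173 + 108 + 75 = 443.
Weight each subgroup mean by Nₕ/N and sum.
Σ Nₕx̄ₕ = 87·7023.93 + 173·5663.94 + 108·5743.65 + 75·9082.23 = 611081.91 + 979861.62 + 620314.2 + 681167.25 = 2892424.98.
Divide by N: 2892424.98 / 443 = 6529.1760... → 6529.18.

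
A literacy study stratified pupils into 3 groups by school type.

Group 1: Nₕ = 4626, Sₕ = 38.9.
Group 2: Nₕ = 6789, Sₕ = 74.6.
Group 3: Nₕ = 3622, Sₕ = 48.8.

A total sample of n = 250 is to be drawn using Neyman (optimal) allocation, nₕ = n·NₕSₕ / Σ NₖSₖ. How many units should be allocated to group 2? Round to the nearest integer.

Σ NₕSₕ = 4626·38.9 + 6789·74.6 + 3622·48.8 = 863164.4.
Share for 2: 506459.4/863164.4 = 0.58675.
n_2 = 250 × 0.58675 = 146.687... → 147.

147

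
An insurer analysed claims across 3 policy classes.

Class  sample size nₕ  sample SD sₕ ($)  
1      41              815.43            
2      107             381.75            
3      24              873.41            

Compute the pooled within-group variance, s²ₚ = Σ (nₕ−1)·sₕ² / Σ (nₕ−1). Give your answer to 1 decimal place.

352604.6

1: (41−1)·815.43² = 40·664926.0849 = 26597043.396
2: (107−1)·381.75² = 106·145733.0625 = 15447704.625
3: (24−1)·873.41² = 23·762845.0281 = 17545435.6463
Numerator = 59590183.6673; denominator = Σ(nₕ−1) = 169.
s²ₚ = 59590183.6673/169 = 352604.637... → 352604.6.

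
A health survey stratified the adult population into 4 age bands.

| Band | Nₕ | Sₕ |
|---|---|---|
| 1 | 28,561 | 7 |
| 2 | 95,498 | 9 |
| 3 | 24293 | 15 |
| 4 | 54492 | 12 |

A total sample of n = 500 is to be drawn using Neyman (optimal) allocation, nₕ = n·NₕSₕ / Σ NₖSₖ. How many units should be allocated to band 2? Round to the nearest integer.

1: NₕSₕ = 28561·7 = 199927
2: NₕSₕ = 95498·9 = 859482
3: NₕSₕ = 24293·15 = 364395
4: NₕSₕ = 54492·12 = 653904
Σ NₕSₕ = 2077708.
n_2 = 500·859482/2077708 = 206.834... → 207.

207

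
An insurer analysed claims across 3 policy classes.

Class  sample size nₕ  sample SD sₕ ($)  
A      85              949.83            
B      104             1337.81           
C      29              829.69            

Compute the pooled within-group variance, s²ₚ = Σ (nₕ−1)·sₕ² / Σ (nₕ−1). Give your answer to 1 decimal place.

1299536.9

A: (85−1)·949.83² = 84·902177.0289 = 75782870.4276
B: (104−1)·1337.81² = 103·1789735.5961 = 184342766.3983
C: (29−1)·829.69² = 28·688385.4961 = 19274793.8908
Numerator = 279400430.7167; denominator = Σ(nₕ−1) = 215.
s²ₚ = 279400430.7167/215 = 1299536.887... → 1299536.9.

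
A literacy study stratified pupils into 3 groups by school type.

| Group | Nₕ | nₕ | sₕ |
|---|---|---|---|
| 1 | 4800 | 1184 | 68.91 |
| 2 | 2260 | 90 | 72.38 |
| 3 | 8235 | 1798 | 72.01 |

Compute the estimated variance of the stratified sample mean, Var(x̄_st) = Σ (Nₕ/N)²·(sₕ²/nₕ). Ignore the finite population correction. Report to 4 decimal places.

2.5019

N = 15295; Wₕ = Nₕ/N.
group 1: (4800/15295)²·68.91²/1184 = 0.3949993
group 2: (2260/15295)²·72.38²/90 = 1.2709035
group 3: (8235/15295)²·72.01²/1798 = 0.8360345
Sum = 2.5019372 → 2.5019.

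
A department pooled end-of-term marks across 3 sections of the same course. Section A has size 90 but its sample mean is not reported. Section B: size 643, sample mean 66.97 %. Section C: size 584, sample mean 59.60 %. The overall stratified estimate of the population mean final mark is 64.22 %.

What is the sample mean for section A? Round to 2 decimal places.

74.55

N = 90 + 643 + 584 = 1317.
Overall total = μ·N = 64.22·1317 = 84577.74.
Subtract the known strata: 643·66.97 + 584·59.60 = 77868.11.
Remaining total for section A: 84577.74 − 77868.11 = 6709.63.
Divide by its size: 6709.63 / 90 = 74.5514... → 74.55.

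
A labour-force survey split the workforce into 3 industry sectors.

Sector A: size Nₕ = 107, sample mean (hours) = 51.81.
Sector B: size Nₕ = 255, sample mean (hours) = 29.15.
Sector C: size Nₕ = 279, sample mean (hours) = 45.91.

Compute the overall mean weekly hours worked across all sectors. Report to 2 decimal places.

40.23

x̄_st = (Σ Nₕx̄ₕ) / (Σ Nₕ) = (107·51.81 + 255·29.15 + 279·45.91) / 641
= 25785.81 / 641 = 40.2275... → 40.23.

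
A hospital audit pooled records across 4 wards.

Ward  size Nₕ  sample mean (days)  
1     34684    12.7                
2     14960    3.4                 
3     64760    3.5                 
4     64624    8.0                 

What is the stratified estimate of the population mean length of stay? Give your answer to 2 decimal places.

x̄_st = (Σ Nₕx̄ₕ) / (Σ Nₕ) = (34684·12.7 + 14960·3.4 + 64760·3.5 + 64624·8.0) / 179028
= 1235002.8 / 179028 = 6.8984... → 6.90.

6.90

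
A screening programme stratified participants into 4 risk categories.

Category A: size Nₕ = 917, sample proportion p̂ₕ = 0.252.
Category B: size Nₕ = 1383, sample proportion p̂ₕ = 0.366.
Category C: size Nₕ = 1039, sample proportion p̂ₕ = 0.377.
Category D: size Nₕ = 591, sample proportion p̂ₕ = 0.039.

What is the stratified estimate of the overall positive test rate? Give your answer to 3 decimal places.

0.293

Wₕ = Nₕ/N with N = 3930: 0.2333, 0.3519, 0.2644, 0.1504.
p̂_st = 0.2333·0.252 + 0.3519·0.366 + 0.2644·0.377 + 0.1504·0.039 ≈ 0.29313... → 0.293.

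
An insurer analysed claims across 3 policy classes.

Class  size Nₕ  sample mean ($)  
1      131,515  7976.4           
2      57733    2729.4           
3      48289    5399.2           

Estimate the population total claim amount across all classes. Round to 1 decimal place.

Estimate total by summing Nₕ·x̄ₕ over strata.
131515·7976.4 + 57733·2729.4 + 48289·5399.2 = 1049016246 + 157576450.2 + 260721968.8 = 1467314665.0.

1467314665.0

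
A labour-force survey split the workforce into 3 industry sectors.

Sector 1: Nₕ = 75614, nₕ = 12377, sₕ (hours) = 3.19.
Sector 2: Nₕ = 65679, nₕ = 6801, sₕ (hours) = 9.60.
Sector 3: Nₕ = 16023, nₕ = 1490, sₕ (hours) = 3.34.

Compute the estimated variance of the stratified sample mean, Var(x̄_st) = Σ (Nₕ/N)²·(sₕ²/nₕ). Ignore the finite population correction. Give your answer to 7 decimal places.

0.0026296

N = 157316. Term for each stratum: Wₕ²sₕ²/nₕ.
Var(x̄_st) = 0.0001899436 + 0.0023619841 + 0.0000776691 = 0.0026295968 → 0.0026296.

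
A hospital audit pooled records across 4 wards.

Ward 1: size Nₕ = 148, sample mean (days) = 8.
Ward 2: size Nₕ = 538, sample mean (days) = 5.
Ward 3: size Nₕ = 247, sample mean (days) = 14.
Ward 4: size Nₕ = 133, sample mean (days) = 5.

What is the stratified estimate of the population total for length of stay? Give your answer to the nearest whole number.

Population total = Σ Nₕ·x̄ₕ (each stratum's size times its mean).
148·8 + 538·5 + 247·14 + 133·5 = 1184 + 2690 + 3458 + 665 = 7997.

7997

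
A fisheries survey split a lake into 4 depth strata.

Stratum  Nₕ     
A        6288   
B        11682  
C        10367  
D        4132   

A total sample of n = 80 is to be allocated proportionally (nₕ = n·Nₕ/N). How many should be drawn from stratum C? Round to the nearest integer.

Share of stratum C = 10367/32469 = 0.31929.
Allocate 80 × 0.31929 = 25.543... → 26.

26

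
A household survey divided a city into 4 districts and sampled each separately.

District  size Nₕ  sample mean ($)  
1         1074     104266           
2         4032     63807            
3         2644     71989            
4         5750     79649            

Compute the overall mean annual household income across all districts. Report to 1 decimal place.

x̄_st = (Σ Nₕx̄ₕ) / (Σ Nₕ) = (1074·104266 + 4032·63807 + 2644·71989 + 5750·79649) / 13500
= 1017572174 / 13500 = 75375.717... → 75375.7.

75375.7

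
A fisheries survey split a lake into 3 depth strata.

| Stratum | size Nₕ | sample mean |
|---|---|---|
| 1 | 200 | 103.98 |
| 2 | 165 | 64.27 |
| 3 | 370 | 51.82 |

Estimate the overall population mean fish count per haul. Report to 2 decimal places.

68.81

N = 735; weights Wₕ = Nₕ/N = (0.2721, 0.2245, 0.5034).
x̄_st = Σ Wₕ·x̄ₕ = 0.2721·103.98 + 0.2245·64.27 + 0.5034·51.82 ≈ 68.8081...
→ 68.81.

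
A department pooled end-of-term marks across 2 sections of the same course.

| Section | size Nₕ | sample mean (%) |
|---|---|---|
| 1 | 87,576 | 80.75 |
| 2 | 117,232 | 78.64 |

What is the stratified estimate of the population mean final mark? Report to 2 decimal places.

79.54

N = 204808; weights Wₕ = Nₕ/N = (0.4276, 0.5724).
x̄_st = Σ Wₕ·x̄ₕ = 0.4276·80.75 + 0.5724·78.64 ≈ 79.5422...
→ 79.54.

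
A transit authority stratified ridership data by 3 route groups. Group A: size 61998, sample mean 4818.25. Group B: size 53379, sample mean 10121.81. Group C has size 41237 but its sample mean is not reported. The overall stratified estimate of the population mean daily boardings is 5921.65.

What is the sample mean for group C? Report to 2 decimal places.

N = 61998 + 53379 + 41237 = 156614.
Overall total = μ·N = 5921.65·156614 = 927413293.1.
Subtract the known strata: 61998·4818.25 + 53379·10121.81 = 839013959.49.
Remaining total for group C: 927413293.1 − 839013959.49 = 88399333.61.
Divide by its size: 88399333.61 / 41237 = 2143.6897... → 2143.69.

2143.69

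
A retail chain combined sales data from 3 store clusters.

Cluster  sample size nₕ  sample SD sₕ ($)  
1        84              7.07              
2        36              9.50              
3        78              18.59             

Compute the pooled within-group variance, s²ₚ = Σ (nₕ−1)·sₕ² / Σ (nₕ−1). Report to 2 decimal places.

173.94

Degrees of freedom: 83 + 35 + 77 = 195.
Σ(nₕ−1)sₕ² = 83·49.9849 + 35·90.25 + 77·345.5881 = 33917.7804.
s²ₚ = 33917.7804 / 195 = 173.9373... → 173.94.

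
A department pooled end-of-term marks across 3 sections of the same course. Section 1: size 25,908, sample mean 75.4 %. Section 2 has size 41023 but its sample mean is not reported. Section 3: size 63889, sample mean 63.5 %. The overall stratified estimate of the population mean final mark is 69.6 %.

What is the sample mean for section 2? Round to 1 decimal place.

75.4

Σ Nₕx̄ₕ = N·μ, so 41023·x̄_2 = 130820·69.6 − (25908·75.4 + 63889·63.5).
= 9105072 − 6010414.7 = 3094657.3.
x̄_2 = 3094657.3 / 41023 = 75.437... → 75.4.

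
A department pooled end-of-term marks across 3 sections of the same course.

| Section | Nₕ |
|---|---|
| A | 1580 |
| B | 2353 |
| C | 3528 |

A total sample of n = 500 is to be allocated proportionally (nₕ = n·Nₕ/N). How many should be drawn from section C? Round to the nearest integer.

Share of section C = 3528/7461 = 0.47286.
Allocate 500 × 0.47286 = 236.429... → 236.

236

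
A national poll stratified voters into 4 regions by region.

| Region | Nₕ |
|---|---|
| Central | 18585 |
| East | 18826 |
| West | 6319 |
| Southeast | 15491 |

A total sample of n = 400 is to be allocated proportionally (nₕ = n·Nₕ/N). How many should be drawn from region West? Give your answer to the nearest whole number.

43

Share of region West = 6319/59221 = 0.10670.
Allocate 400 × 0.10670 = 42.681... → 43.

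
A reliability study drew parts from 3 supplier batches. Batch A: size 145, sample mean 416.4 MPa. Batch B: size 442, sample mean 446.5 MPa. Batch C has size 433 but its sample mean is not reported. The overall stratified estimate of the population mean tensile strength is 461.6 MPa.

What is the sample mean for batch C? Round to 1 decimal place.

492.2

N = 145 + 442 + 433 = 1020.
Overall total = μ·N = 461.6·1020 = 470832.
Subtract the known strata: 145·416.4 + 442·446.5 = 257731.
Remaining total for batch C: 470832 − 257731 = 213101.
Divide by its size: 213101 / 433 = 492.150... → 492.2.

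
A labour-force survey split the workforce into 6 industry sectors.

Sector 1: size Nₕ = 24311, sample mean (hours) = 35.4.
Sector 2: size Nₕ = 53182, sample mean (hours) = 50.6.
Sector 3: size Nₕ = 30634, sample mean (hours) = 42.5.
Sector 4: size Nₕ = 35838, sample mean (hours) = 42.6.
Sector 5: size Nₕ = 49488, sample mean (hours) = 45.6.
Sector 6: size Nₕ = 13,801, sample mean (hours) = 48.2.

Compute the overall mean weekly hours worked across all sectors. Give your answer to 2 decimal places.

44.88

x̄_st = (Σ Nₕx̄ₕ) / (Σ Nₕ) = (24311·35.4 + 53182·50.6 + 30634·42.5 + 35838·42.6 + 49488·45.6 + 13801·48.2) / 207254
= 9302123.4 / 207254 = 44.8827... → 44.88.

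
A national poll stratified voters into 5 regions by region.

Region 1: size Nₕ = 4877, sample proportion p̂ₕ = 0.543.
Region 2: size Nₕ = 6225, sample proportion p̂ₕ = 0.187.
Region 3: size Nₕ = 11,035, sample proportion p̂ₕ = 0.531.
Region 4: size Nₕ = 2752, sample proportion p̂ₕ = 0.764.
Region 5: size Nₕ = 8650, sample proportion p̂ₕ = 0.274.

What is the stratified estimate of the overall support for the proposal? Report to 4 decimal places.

N = 4877 + 6225 + 11035 + 2752 + 8650 = 33539.
Overall proportion = Σ (Nₕ/N)·p̂ₕ.
Σ Nₕp̂ₕ = 2648.211 + 1164.075 + 5859.585 + 2102.528 + 2370.1 = 14144.499.
14144.499 / 33539 = 0.421733... → 0.4217.

0.4217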